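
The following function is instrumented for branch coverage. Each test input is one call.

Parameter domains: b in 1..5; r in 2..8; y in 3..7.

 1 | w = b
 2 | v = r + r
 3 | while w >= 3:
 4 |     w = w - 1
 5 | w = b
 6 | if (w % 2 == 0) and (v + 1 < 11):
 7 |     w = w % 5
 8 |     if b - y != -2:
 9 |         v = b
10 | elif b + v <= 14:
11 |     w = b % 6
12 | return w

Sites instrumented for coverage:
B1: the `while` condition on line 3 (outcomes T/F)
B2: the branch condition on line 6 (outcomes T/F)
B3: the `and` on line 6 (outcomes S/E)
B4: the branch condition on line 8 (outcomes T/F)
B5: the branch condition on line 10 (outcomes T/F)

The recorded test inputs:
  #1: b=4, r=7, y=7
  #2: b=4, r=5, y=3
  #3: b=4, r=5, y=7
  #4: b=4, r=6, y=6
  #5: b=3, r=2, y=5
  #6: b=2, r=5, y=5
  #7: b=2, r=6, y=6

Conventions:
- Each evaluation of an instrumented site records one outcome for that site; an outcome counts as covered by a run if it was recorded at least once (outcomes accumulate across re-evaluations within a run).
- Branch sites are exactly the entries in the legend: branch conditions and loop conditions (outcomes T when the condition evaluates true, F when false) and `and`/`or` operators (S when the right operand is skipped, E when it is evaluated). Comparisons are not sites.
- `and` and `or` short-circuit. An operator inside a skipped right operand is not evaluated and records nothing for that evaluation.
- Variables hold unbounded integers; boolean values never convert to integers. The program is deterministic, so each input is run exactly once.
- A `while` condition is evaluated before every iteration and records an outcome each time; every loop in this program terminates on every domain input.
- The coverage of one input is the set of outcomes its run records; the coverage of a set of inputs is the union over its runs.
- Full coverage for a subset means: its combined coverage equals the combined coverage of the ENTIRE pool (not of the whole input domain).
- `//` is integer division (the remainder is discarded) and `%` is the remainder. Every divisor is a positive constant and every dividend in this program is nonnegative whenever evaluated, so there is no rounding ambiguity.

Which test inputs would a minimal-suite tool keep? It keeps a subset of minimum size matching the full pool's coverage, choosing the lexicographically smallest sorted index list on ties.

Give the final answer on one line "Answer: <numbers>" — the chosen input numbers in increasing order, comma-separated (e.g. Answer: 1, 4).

test 1 (b=4, r=7, y=7) hits B1=T, B1=F, B2=F, B3=E, B5=F
test 2 (b=4, r=5, y=3) hits B1=T, B1=F, B2=F, B3=E, B5=T
test 3 (b=4, r=5, y=7) hits B1=T, B1=F, B2=F, B3=E, B5=T
test 4 (b=4, r=6, y=6) hits B1=T, B1=F, B2=F, B3=E, B5=F
test 5 (b=3, r=2, y=5) hits B1=T, B1=F, B2=F, B3=S, B5=T
test 6 (b=2, r=5, y=5) hits B1=F, B2=F, B3=E, B5=T
test 7 (b=2, r=6, y=6) hits B1=F, B2=F, B3=E, B5=T
together the pool reaches 7 outcomes: B1=T, B1=F, B2=F, B3=S, B3=E, B5=T, B5=F
every size-1 subset falls short of the 7 outcomes (best: 5/7)
the canonical winner is {1, 5}: size 2, full 7-outcome coverage, earliest index list among size-2 covers

Answer: 1, 5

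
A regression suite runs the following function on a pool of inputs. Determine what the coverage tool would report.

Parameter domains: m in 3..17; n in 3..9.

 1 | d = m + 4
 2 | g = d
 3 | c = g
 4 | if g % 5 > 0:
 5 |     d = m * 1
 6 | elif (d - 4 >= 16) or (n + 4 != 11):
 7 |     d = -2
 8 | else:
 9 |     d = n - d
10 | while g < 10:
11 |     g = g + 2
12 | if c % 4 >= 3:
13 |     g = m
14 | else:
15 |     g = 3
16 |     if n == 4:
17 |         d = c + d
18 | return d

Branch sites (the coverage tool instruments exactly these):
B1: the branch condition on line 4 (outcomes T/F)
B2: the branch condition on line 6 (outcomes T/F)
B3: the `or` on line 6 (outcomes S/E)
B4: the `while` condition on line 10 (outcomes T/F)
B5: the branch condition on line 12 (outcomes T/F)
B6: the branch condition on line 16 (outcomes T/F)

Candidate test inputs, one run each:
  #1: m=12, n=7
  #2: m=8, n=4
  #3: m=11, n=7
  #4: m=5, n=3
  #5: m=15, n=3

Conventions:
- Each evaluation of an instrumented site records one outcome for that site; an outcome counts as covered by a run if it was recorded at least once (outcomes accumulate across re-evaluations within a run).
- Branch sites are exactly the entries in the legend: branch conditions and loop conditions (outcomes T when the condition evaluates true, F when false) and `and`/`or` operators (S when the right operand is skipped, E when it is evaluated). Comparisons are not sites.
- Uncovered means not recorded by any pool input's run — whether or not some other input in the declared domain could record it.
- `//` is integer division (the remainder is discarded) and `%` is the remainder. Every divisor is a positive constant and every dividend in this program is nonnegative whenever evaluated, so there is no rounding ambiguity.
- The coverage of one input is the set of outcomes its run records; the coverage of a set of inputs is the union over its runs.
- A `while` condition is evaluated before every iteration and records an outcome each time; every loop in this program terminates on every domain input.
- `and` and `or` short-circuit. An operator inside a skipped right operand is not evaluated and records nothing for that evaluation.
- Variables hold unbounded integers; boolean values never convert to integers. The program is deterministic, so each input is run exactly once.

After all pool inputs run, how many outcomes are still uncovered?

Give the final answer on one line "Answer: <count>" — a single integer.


input #1 (m=12, n=7): covers B1=T, B4=F, B5=F, B6=F
input #2 (m=8, n=4): covers B1=T, B4=F, B5=F, B6=T
input #3 (m=11, n=7): covers B1=F, B2=F, B3=E, B4=F, B5=T
input #4 (m=5, n=3): covers B1=T, B4=T, B4=F, B5=F, B6=F
input #5 (m=15, n=3): covers B1=T, B4=F, B5=T
union over the pool: B1=T, B1=F, B2=F, B3=E, B4=T, B4=F, B5=T, B5=F, B6=T, B6=F
uncovered (2 of 12): B2=T, B3=S
Answer: 2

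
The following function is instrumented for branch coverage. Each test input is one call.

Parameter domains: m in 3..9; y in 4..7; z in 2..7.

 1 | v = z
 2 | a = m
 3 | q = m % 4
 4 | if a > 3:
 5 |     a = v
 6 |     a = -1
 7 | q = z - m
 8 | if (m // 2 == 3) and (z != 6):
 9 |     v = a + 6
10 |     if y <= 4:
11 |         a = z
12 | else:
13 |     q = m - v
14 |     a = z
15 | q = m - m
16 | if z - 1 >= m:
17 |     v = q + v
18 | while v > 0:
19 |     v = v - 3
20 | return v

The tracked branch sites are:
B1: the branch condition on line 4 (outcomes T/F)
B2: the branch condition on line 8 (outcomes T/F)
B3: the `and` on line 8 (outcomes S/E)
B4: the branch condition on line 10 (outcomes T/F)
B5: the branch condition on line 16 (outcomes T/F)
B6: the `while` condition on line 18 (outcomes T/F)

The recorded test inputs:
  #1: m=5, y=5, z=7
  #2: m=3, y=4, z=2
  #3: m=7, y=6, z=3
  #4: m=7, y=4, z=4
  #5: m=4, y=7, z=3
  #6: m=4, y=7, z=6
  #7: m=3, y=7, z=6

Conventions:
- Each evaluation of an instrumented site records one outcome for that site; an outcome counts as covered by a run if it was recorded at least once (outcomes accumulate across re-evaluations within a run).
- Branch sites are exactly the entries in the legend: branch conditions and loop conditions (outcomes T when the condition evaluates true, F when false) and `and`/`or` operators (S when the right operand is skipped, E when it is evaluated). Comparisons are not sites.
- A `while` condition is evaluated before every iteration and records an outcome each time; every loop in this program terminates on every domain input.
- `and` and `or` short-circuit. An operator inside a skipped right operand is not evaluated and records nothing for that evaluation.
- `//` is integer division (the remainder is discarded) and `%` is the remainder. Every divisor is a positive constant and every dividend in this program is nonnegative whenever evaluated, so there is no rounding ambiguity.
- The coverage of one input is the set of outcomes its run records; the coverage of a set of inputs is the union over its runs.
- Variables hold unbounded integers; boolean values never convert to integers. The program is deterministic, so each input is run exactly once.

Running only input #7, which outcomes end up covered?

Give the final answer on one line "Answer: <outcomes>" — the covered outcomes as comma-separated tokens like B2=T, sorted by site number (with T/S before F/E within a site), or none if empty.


Simulating input #7 (m=3, y=7, z=6) step by step:
  B1->F, B3->S, B2->F, B5->T, B6->T, B6->T, B6->F
deduplicating events, the covered set is: B1=F, B2=F, B3=S, B5=T, B6=T, B6=F
Answer: B1=F, B2=F, B3=S, B5=T, B6=T, B6=F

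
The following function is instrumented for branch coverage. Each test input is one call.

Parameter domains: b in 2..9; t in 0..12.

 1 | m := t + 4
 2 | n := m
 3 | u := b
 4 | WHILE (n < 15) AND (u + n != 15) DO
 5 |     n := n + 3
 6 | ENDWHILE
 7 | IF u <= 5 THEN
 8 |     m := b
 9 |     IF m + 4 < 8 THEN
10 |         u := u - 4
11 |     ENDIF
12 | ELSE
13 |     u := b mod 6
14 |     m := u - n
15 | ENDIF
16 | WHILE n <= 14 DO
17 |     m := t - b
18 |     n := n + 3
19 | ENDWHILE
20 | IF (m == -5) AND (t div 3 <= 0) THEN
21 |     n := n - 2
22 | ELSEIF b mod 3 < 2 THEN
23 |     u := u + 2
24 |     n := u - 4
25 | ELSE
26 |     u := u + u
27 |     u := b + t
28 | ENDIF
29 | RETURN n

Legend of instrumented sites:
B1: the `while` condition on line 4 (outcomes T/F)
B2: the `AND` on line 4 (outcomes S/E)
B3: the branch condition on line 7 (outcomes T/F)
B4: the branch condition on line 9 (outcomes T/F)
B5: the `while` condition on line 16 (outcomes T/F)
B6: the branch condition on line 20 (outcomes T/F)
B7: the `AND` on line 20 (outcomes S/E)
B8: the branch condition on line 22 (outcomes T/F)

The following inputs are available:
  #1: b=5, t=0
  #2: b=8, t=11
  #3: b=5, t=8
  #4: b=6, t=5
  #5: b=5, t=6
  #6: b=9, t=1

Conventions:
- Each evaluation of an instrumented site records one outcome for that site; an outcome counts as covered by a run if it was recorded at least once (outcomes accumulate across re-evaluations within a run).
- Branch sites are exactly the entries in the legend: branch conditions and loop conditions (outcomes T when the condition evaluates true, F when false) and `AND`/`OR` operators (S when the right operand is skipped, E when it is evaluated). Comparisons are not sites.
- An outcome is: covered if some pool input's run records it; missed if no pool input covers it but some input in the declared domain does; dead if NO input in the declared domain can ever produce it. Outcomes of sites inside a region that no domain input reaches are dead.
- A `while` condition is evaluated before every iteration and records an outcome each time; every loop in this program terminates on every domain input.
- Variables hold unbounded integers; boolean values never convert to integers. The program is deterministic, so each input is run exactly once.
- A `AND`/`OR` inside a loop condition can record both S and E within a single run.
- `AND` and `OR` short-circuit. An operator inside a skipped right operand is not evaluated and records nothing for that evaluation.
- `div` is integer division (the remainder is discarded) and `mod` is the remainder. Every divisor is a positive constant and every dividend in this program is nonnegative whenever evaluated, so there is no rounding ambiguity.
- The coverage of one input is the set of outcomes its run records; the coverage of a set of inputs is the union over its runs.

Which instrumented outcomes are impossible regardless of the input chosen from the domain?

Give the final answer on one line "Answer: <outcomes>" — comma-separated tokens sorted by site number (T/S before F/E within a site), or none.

exhaustive pass over the 104-input domain:
  reachable outcomes have witnesses, e.g. B1=T (e.g. b=2, t=0), B1=F (e.g. b=2, t=0), B2=S (e.g. b=2, t=1), B2=E (e.g. b=2, t=0)

Answer: none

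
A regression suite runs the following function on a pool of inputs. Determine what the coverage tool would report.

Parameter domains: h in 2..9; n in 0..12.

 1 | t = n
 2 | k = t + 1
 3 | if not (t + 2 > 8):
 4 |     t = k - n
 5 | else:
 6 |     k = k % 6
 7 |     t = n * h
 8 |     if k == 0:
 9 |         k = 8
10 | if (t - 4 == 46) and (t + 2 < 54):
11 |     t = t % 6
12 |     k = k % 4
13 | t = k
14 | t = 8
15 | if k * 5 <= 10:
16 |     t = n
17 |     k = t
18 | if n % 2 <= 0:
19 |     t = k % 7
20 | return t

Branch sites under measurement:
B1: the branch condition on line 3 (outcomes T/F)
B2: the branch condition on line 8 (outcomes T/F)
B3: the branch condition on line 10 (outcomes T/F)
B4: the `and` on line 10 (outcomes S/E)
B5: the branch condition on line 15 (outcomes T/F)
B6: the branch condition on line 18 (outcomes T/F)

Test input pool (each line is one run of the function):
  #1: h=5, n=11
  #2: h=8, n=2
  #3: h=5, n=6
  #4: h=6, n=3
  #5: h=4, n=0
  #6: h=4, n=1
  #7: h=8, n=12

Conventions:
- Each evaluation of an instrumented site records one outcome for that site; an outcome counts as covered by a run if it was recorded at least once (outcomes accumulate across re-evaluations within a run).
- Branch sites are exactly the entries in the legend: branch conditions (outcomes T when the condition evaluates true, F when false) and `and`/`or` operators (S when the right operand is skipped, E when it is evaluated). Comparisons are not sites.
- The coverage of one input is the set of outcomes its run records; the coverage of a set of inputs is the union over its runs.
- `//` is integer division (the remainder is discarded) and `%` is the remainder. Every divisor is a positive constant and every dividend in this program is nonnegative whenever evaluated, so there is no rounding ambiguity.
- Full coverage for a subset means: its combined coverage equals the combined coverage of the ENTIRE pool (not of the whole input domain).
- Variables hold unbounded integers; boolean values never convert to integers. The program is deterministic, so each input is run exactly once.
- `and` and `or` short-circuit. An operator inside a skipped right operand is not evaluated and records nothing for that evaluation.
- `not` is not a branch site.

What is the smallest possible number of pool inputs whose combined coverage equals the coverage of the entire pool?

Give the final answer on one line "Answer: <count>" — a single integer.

run #1 (h=5, n=11) runs B1->F, B2->T, B4->S, B3->F, B5->F, B6->F; records B1=F, B2=T, B3=F, B4=S, B5=F, B6=F
run #2 (h=8, n=2) runs B1->T, B4->S, B3->F, B5->F, B6->T; records B1=T, B3=F, B4=S, B5=F, B6=T
run #3 (h=5, n=6) runs B1->T, B4->S, B3->F, B5->F, B6->T; records B1=T, B3=F, B4=S, B5=F, B6=T
run #4 (h=6, n=3) runs B1->T, B4->S, B3->F, B5->F, B6->F; records B1=T, B3=F, B4=S, B5=F, B6=F
run #5 (h=4, n=0) runs B1->T, B4->S, B3->F, B5->T, B6->T; records B1=T, B3=F, B4=S, B5=T, B6=T
run #6 (h=4, n=1) runs B1->T, B4->S, B3->F, B5->T, B6->F; records B1=T, B3=F, B4=S, B5=T, B6=F
run #7 (h=8, n=12) runs B1->F, B2->F, B4->S, B3->F, B5->T, B6->T; records B1=F, B2=F, B3=F, B4=S, B5=T, B6=T
together the pool reaches 10 outcomes: B1=T, B1=F, B2=T, B2=F, B3=F, B4=S, B5=T, B5=F, B6=T, B6=F
checked all size-1 subsets: none covers 10 outcomes (max 6/10)
checked all size-2 subsets: none covers 10 outcomes (max 9/10)
size 3: inputs {1, 2, 7} cover all 10 outcomes, and no lexicographically smaller subset of this size does

Answer: 3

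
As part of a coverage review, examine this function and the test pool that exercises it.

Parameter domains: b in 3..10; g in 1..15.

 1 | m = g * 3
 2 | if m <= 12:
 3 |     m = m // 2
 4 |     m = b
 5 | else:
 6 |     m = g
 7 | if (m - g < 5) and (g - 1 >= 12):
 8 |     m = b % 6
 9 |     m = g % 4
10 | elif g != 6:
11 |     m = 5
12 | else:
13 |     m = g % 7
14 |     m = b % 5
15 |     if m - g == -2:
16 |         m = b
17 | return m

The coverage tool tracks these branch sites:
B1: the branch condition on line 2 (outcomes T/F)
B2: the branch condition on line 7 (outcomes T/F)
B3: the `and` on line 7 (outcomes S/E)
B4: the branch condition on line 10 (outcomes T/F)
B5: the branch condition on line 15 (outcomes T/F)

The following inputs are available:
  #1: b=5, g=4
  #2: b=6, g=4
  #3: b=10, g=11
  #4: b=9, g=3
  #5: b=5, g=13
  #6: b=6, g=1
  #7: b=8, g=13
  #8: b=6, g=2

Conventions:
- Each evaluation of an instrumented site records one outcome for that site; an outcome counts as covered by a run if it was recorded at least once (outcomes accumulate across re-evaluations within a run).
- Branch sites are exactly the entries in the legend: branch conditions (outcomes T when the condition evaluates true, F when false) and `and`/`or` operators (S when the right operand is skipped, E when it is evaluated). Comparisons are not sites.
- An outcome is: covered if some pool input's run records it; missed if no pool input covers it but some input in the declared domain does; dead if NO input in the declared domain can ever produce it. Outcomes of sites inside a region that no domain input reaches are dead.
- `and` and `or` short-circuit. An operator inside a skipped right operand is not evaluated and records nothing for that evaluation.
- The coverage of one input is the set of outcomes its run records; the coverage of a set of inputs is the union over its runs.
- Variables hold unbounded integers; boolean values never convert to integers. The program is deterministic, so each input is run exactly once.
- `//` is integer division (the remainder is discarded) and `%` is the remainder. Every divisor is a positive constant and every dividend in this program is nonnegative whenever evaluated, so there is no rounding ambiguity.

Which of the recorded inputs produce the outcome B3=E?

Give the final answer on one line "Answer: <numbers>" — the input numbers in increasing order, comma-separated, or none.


input #1 (b=5, g=4): records B3=E
input #2 (b=6, g=4): records B3=E
input #3 (b=10, g=11): records B3=E
input #4 (b=9, g=3): does not record B3=E
input #5 (b=5, g=13): records B3=E
input #6 (b=6, g=1): does not record B3=E
input #7 (b=8, g=13): records B3=E
input #8 (b=6, g=2): records B3=E
Answer: 1, 2, 3, 5, 7, 8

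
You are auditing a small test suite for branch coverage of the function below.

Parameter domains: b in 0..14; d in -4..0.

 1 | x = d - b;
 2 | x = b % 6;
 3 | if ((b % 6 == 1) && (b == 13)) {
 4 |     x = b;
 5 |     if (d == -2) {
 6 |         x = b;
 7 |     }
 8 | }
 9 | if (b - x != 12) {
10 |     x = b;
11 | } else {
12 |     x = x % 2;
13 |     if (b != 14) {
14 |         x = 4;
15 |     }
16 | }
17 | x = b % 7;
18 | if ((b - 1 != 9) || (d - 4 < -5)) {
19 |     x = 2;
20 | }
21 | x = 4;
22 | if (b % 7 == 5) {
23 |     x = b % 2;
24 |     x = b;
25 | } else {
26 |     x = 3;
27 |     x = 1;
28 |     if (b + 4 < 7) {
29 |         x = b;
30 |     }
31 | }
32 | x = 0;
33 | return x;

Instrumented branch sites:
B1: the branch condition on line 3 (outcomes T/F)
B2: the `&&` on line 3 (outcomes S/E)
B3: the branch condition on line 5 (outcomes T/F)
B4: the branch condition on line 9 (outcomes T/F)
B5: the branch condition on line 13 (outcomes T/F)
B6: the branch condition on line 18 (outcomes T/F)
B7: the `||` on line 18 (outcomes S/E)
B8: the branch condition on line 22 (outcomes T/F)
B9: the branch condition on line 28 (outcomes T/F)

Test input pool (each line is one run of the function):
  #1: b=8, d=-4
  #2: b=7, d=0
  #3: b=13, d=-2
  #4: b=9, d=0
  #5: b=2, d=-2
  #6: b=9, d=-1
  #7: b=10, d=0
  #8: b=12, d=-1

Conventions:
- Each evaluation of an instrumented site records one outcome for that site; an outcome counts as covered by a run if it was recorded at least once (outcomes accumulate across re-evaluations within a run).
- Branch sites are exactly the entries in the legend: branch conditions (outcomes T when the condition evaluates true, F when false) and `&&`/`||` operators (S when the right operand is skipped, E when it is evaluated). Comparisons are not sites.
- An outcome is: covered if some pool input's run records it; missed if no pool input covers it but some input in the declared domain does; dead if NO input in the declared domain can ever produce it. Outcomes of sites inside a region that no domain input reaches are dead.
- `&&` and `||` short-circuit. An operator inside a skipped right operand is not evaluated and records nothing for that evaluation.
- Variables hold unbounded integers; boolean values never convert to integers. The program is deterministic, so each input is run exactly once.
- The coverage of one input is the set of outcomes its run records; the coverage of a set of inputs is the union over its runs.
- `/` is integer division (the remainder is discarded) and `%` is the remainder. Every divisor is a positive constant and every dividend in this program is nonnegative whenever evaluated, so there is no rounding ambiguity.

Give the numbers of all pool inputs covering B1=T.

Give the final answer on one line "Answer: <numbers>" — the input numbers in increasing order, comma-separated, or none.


input #1 (b=8, d=-4): never hits B1=T
input #2 (b=7, d=0): never hits B1=T
input #3 (b=13, d=-2): hits B1=T
input #4 (b=9, d=0): never hits B1=T
input #5 (b=2, d=-2): never hits B1=T
input #6 (b=9, d=-1): never hits B1=T
input #7 (b=10, d=0): never hits B1=T
input #8 (b=12, d=-1): never hits B1=T
Answer: 3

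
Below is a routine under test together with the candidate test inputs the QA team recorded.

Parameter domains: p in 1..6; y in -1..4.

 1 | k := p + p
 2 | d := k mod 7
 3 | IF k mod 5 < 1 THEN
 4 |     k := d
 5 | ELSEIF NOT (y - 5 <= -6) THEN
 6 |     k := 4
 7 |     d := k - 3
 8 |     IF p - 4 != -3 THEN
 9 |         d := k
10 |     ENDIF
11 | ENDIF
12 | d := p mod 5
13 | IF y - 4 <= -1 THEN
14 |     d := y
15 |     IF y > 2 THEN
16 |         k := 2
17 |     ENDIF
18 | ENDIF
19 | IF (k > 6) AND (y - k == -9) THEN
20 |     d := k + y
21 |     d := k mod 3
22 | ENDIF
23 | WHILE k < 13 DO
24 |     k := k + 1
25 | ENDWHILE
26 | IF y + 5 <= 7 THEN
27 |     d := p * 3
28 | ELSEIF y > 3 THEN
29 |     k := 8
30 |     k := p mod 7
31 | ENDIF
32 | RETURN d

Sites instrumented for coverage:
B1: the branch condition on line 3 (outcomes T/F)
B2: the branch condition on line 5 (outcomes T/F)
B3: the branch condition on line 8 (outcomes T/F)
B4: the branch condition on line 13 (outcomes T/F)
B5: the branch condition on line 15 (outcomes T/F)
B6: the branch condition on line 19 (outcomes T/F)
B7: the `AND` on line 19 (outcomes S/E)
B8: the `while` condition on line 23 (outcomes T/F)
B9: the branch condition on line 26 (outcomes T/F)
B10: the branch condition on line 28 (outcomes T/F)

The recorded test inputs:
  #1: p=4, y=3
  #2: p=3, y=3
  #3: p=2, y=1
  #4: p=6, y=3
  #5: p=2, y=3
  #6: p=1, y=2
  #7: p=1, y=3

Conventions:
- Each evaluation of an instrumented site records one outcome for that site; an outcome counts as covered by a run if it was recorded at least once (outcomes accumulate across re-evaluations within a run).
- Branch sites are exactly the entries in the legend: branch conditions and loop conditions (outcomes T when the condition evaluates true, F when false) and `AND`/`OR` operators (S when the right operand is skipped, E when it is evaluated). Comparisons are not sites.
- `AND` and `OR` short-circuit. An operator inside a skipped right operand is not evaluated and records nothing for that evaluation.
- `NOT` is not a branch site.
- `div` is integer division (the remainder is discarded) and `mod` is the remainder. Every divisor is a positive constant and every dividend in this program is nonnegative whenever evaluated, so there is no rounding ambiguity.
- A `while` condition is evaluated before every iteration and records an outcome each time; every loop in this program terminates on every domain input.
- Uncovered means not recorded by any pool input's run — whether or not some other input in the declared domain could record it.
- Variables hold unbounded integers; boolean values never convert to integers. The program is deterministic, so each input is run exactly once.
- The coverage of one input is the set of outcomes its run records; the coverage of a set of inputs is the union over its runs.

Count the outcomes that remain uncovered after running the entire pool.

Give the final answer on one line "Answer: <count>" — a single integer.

input #1, p=4, y=3: events B1->F, B2->T, B3->T, B4->T, B5->T, B7->S, B6->F, B8->T, B8->T, B8->T, B8->T, B8->T, B8->T, B8->T, ...; outcomes B1=F, B2=T, B3=T, B4=T, B5=T, B6=F, B7=S, B8=T, B8=F, B9=F, B10=F
input #2, p=3, y=3: events B1->F, B2->T, B3->T, B4->T, B5->T, B7->S, B6->F, B8->T, B8->T, B8->T, B8->T, B8->T, B8->T, B8->T, ...; outcomes B1=F, B2=T, B3=T, B4=T, B5=T, B6=F, B7=S, B8=T, B8=F, B9=F, B10=F
input #3, p=2, y=1: events B1->F, B2->T, B3->T, B4->T, B5->F, B7->S, B6->F, B8->T, B8->T, B8->T, B8->T, B8->T, B8->T, B8->T, ...; outcomes B1=F, B2=T, B3=T, B4=T, B5=F, B6=F, B7=S, B8=T, B8=F, B9=T
input #4, p=6, y=3: events B1->F, B2->T, B3->T, B4->T, B5->T, B7->S, B6->F, B8->T, B8->T, B8->T, B8->T, B8->T, B8->T, B8->T, ...; outcomes B1=F, B2=T, B3=T, B4=T, B5=T, B6=F, B7=S, B8=T, B8=F, B9=F, B10=F
input #5, p=2, y=3: events B1->F, B2->T, B3->T, B4->T, B5->T, B7->S, B6->F, B8->T, B8->T, B8->T, B8->T, B8->T, B8->T, B8->T, ...; outcomes B1=F, B2=T, B3=T, B4=T, B5=T, B6=F, B7=S, B8=T, B8=F, B9=F, B10=F
input #6, p=1, y=2: events B1->F, B2->T, B3->F, B4->T, B5->F, B7->S, B6->F, B8->T, B8->T, B8->T, B8->T, B8->T, B8->T, B8->T, ...; outcomes B1=F, B2=T, B3=F, B4=T, B5=F, B6=F, B7=S, B8=T, B8=F, B9=T
input #7, p=1, y=3: events B1->F, B2->T, B3->F, B4->T, B5->T, B7->S, B6->F, B8->T, B8->T, B8->T, B8->T, B8->T, B8->T, B8->T, ...; outcomes B1=F, B2=T, B3=F, B4=T, B5=T, B6=F, B7=S, B8=T, B8=F, B9=F, B10=F
union over the pool: B1=F, B2=T, B3=T, B3=F, B4=T, B5=T, B5=F, B6=F, B7=S, B8=T, B8=F, B9=T, B9=F, B10=F
uncovered (6 of 20): B1=T, B2=F, B4=F, B6=T, B7=E, B10=T

Answer: 6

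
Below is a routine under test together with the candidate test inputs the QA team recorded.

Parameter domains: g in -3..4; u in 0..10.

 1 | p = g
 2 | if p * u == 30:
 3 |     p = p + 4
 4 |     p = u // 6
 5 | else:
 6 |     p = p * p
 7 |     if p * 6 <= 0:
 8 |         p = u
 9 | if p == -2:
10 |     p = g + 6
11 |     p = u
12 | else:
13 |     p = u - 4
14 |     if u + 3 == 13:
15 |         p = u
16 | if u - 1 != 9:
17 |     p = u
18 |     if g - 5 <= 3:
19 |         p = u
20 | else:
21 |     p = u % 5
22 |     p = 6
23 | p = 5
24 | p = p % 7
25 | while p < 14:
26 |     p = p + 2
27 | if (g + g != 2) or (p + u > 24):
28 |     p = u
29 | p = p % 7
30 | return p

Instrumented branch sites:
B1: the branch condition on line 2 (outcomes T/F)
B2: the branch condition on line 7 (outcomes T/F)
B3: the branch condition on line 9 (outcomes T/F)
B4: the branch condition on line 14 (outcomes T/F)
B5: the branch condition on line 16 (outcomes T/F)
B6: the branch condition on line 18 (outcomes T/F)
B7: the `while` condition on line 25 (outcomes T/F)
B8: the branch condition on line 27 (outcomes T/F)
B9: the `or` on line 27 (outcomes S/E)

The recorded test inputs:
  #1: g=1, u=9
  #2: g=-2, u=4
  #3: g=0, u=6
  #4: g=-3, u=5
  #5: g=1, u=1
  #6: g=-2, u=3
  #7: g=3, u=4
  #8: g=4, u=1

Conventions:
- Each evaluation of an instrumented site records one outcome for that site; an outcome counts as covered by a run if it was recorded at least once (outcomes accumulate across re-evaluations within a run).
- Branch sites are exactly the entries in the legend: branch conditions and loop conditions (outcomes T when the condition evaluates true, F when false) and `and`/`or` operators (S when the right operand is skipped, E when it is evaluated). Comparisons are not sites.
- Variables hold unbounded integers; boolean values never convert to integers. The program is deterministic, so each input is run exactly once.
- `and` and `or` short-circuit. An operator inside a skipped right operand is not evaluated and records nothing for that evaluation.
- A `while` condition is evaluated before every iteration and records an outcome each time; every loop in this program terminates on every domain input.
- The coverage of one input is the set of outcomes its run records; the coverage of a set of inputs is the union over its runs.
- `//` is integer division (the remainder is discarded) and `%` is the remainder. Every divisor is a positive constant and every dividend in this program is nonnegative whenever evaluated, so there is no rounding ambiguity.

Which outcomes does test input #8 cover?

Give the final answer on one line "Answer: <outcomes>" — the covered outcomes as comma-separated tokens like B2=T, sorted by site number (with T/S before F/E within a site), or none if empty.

Tracing the run of input #8 (g=4, u=1):
  B1->F, B2->F, B3->F, B4->F, B5->T, B6->T, B7->T, B7->T, B7->T, B7->T
  B7->T, B7->F, B9->S, B8->T
distinct outcomes covered: B1=F, B2=F, B3=F, B4=F, B5=T, B6=T, B7=T, B7=F, B8=T, B9=S

Answer: B1=F, B2=F, B3=F, B4=F, B5=T, B6=T, B7=T, B7=F, B8=T, B9=S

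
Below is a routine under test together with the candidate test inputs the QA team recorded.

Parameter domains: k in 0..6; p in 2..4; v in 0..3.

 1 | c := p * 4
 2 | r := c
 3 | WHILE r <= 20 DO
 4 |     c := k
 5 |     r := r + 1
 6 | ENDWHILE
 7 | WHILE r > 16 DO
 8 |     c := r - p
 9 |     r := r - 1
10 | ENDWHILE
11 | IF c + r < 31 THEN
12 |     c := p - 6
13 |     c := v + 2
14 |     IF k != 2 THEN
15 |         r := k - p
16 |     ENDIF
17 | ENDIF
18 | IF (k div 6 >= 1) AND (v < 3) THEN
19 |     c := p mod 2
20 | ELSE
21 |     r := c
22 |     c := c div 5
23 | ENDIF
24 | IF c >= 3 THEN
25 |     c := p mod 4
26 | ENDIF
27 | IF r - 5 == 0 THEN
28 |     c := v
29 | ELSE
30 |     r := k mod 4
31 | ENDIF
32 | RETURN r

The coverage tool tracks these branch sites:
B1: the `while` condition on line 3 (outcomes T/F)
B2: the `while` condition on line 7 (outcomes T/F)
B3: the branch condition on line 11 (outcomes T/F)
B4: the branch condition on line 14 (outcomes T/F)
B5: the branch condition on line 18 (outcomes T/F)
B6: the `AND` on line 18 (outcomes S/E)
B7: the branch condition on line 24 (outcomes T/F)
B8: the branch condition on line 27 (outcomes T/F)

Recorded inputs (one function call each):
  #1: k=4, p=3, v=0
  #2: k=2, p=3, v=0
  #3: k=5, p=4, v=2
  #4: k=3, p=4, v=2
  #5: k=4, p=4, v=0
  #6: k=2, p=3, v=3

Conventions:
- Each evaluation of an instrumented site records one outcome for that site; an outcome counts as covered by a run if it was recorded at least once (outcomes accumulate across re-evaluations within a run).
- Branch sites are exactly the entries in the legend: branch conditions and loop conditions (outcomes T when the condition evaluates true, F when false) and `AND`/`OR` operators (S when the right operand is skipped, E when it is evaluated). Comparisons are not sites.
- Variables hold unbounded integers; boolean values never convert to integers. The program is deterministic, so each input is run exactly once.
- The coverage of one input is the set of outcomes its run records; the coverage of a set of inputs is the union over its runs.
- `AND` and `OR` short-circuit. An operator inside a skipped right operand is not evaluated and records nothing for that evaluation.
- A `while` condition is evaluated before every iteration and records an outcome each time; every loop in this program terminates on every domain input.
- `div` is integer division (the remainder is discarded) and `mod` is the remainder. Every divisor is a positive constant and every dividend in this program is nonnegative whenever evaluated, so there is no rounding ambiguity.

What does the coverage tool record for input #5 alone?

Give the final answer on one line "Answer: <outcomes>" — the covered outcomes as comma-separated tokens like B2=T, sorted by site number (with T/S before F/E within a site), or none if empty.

Running input #5 (k=4, p=4, v=0), event by event:
  B1->T, B1->T, B1->T, B1->T, B1->T, B1->F, B2->T, B2->T, B2->T, B2->T
  B2->T, B2->F, B3->T, B4->T, B6->S, B5->F, B7->F, B8->F
distinct outcomes covered: B1=T, B1=F, B2=T, B2=F, B3=T, B4=T, B5=F, B6=S, B7=F, B8=F

Answer: B1=T, B1=F, B2=T, B2=F, B3=T, B4=T, B5=F, B6=S, B7=F, B8=F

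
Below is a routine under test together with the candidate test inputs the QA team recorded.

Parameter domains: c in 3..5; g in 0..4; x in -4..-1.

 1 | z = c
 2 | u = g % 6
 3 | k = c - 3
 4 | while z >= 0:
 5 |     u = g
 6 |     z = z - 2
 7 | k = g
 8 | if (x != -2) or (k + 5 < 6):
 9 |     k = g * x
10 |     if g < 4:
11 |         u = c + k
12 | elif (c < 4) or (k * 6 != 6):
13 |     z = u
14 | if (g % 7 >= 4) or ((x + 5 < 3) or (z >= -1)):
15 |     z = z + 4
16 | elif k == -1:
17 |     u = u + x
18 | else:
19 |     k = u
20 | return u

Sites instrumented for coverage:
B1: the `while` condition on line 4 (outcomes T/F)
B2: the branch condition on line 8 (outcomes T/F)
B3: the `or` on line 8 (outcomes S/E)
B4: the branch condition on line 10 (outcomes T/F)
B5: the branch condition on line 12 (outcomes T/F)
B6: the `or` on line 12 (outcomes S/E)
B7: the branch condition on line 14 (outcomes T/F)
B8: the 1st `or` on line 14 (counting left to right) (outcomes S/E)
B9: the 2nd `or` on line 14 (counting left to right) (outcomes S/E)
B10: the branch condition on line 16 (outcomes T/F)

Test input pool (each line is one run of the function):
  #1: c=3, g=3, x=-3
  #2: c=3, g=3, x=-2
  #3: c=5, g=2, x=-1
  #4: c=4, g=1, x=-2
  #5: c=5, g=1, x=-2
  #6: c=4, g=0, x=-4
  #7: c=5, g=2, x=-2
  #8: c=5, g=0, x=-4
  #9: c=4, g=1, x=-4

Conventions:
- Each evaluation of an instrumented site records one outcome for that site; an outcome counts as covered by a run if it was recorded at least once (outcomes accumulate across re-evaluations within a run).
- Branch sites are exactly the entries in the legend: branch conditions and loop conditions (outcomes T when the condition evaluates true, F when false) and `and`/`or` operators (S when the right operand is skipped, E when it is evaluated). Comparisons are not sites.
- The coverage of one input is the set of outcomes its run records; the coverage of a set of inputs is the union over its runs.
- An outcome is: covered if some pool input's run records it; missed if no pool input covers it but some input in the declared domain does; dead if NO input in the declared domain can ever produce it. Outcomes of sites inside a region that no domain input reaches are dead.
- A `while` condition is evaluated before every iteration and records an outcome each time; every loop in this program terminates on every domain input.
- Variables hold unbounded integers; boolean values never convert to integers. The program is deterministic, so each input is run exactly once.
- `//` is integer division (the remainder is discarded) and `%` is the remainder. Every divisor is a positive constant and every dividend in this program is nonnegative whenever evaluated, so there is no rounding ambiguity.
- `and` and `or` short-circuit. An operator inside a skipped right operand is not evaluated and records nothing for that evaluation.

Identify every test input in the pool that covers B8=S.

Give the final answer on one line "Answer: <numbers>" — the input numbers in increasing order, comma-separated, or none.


input #1 (c=3, g=3, x=-3): never hits B8=S
input #2 (c=3, g=3, x=-2): never hits B8=S
input #3 (c=5, g=2, x=-1): never hits B8=S
input #4 (c=4, g=1, x=-2): never hits B8=S
input #5 (c=5, g=1, x=-2): never hits B8=S
input #6 (c=4, g=0, x=-4): never hits B8=S
input #7 (c=5, g=2, x=-2): never hits B8=S
input #8 (c=5, g=0, x=-4): never hits B8=S
input #9 (c=4, g=1, x=-4): never hits B8=S
Answer: none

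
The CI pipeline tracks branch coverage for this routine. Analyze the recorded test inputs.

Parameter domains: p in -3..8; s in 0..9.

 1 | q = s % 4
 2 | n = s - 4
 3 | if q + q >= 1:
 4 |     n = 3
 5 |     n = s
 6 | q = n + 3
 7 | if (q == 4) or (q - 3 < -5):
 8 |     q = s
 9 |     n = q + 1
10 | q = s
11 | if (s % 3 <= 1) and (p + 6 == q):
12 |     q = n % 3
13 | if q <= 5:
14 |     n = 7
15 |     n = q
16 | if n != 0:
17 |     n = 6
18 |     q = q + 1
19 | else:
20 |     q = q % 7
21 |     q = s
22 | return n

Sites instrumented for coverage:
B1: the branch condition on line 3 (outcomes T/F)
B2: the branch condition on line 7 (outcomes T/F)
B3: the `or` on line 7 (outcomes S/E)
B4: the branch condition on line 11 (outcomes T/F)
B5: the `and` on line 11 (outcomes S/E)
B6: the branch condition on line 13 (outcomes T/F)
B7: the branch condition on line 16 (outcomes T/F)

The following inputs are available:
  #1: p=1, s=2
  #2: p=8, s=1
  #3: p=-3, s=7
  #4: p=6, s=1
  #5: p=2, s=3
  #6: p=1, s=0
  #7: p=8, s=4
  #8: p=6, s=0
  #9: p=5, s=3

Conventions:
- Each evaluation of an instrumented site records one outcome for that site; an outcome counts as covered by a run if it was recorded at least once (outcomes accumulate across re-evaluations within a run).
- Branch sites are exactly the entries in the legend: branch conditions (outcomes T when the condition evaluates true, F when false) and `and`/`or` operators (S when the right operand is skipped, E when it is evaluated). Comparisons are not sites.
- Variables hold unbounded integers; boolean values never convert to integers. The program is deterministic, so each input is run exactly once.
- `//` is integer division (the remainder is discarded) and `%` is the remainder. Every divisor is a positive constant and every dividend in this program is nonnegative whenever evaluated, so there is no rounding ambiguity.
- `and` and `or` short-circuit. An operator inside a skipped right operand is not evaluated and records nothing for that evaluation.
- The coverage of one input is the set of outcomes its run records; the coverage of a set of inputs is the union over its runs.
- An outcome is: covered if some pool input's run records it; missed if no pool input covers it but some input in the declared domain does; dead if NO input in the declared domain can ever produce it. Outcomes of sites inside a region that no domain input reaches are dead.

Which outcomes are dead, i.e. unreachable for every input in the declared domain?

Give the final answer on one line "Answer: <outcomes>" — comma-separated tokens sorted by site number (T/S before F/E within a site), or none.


checking every outcome against all 120 domain inputs:
  reachable outcomes have witnesses, e.g. B1=T (e.g. p=-3, s=1), B1=F (e.g. p=-3, s=0), B2=T (e.g. p=-3, s=1), B2=F (e.g. p=-3, s=0)
Answer: none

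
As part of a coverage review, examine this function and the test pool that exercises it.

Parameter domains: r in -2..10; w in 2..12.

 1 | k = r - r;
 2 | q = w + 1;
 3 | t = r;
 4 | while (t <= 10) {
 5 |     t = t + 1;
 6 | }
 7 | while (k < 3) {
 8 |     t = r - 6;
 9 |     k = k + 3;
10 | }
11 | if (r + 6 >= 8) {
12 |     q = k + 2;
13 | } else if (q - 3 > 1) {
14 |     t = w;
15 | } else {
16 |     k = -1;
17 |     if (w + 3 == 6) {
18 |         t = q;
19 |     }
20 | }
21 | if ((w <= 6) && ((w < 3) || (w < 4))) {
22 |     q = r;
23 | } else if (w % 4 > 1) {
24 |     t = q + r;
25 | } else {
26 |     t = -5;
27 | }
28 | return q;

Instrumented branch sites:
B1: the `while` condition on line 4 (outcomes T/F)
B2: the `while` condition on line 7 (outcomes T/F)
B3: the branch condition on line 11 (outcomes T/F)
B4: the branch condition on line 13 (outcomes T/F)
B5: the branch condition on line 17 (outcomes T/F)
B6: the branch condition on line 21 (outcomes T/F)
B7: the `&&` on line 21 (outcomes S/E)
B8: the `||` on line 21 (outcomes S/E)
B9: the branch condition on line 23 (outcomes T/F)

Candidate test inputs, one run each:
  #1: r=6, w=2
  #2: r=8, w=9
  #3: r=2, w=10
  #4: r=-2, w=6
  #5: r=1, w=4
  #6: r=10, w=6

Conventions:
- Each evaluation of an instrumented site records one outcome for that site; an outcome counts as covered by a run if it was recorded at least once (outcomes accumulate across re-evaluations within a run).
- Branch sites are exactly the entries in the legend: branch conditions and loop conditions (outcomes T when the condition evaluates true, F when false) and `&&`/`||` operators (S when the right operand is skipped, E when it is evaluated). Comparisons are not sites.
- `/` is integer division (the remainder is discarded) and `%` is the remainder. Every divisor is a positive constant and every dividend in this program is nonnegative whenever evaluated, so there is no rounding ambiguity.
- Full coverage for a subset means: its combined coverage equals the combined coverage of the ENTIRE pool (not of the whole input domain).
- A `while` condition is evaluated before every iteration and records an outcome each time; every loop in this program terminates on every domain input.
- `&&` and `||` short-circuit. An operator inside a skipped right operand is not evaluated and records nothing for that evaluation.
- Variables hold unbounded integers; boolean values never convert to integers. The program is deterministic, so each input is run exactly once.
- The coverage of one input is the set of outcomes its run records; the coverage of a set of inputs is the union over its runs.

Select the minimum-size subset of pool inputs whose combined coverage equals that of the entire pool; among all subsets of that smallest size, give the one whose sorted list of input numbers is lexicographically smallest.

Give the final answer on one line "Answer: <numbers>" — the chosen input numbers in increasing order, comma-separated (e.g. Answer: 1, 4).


run #1 (r=6, w=2) runs B1->T, B1->T, B1->T, B1->T, B1->T, B1->F, B2->T, B2->F, B3->T, B7->E, B8->S, B6->T; records B1=T, B1=F, B2=T, B2=F, B3=T, B6=T, B7=E, B8=S
run #2 (r=8, w=9) runs B1->T, B1->T, B1->T, B1->F, B2->T, B2->F, B3->T, B7->S, B6->F, B9->F; records B1=T, B1=F, B2=T, B2=F, B3=T, B6=F, B7=S, B9=F
run #3 (r=2, w=10) runs B1->T, B1->T, B1->T, B1->T, B1->T, B1->T, B1->T, B1->T, B1->T, B1->F, B2->T, B2->F, B3->T, B7->S, ...; records B1=T, B1=F, B2=T, B2=F, B3=T, B6=F, B7=S, B9=T
run #4 (r=-2, w=6) runs B1->T, B1->T, B1->T, B1->T, B1->T, B1->T, B1->T, B1->T, B1->T, B1->T, B1->T, B1->T, B1->T, B1->F, ...; records B1=T, B1=F, B2=T, B2=F, B3=F, B4=T, B6=F, B7=E, B8=E, B9=T
run #5 (r=1, w=4) runs B1->T, B1->T, B1->T, B1->T, B1->T, B1->T, B1->T, B1->T, B1->T, B1->T, B1->F, B2->T, B2->F, B3->F, ...; records B1=T, B1=F, B2=T, B2=F, B3=F, B4=T, B6=F, B7=E, B8=E, B9=F
run #6 (r=10, w=6) runs B1->T, B1->F, B2->T, B2->F, B3->T, B7->E, B8->E, B6->F, B9->T; records B1=T, B1=F, B2=T, B2=F, B3=T, B6=F, B7=E, B8=E, B9=T
the full pool covers 15 outcomes: B1=T, B1=F, B2=T, B2=F, B3=T, B3=F, B4=T, B6=T, B6=F, B7=S, B7=E, B8=S, B8=E, B9=T, B9=F
size 1 is not enough: best union over all size-1 subsets is 10/15
size 2 is not enough: best union over all size-2 subsets is 13/15
inputs {1, 2, 4} (size 3) cover everything; no size-3 subset with a lexicographically smaller index list covers all 15
Answer: 1, 2, 4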